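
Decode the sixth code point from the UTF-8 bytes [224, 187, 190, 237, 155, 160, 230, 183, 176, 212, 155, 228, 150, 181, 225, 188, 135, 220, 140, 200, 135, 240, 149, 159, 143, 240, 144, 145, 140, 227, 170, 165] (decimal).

U+1F07

Offset 0: leading byte 0xE0 = 11100000 → 3-byte char #1 = E0 BB BE.
Offset 3: leading byte 0xED = 11101101 → 3-byte char #2 = ED 9B A0.
Offset 6: leading byte 0xE6 = 11100110 → 3-byte char #3 = E6 B7 B0.
Offset 9: leading byte 0xD4 = 11010100 → 2-byte char #4 = D4 9B.
Offset 11: leading byte 0xE4 = 11100100 → 3-byte char #5 = E4 96 B5.
Offset 14: leading byte 0xE1 = 11100001 → 3-byte char #6 = E1 BC 87.
Leading byte 0xE1 = 11100001 matches 1110xxxx → 3-byte sequence.
Byte 1: 0xE1 = 11100001, payload 0001 (4 bits).
Byte 2: 0xBC = 10111100 (10xxxxxx ✓), payload 111100.
Byte 3: 0x87 = 10000111 (10xxxxxx ✓), payload 000111.
Concatenate: 0001111100000111 = 0x1F07 (16 bits → U+1F07).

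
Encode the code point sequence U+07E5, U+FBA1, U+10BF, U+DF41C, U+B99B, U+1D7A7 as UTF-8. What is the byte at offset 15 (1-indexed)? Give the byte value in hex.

1-indexed offset 15 is 0-indexed offset 14.
U+07E5 → 2-byte form DF A5 at offsets 0–1.
U+FBA1 → 3-byte form EF AE A1 at offsets 2–4.
U+10BF → 3-byte form E1 82 BF at offsets 5–7.
U+DF41C → 4-byte form F3 9F 90 9C at offsets 8–11.
U+B99B → 3-byte form EB A6 9B at offsets 12–14.
Offset 14 falls in char 5's range; it's byte 3 of EB A6 9B = 0x9B.

0x9B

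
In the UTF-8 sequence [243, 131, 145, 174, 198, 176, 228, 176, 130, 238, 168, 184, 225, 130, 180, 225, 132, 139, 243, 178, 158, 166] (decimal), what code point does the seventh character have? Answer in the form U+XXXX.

Offset 0: leading byte 0xF3 = 11110011 → 4-byte char #1 = F3 83 91 AE.
Offset 4: leading byte 0xC6 = 11000110 → 2-byte char #2 = C6 B0.
Offset 6: leading byte 0xE4 = 11100100 → 3-byte char #3 = E4 B0 82.
Offset 9: leading byte 0xEE = 11101110 → 3-byte char #4 = EE A8 B8.
Offset 12: leading byte 0xE1 = 11100001 → 3-byte char #5 = E1 82 B4.
Offset 15: leading byte 0xE1 = 11100001 → 3-byte char #6 = E1 84 8B.
Offset 18: leading byte 0xF3 = 11110011 → 4-byte char #7 = F3 B2 9E A6.
Leading byte 0xF3 = 11110011 matches 11110xxx → 4-byte sequence.
Byte 1: 0xF3 = 11110011, payload 011 (3 bits).
Byte 2: 0xB2 = 10110010 (10xxxxxx ✓), payload 110010.
Byte 3: 0x9E = 10011110 (10xxxxxx ✓), payload 011110.
Byte 4: 0xA6 = 10100110 (10xxxxxx ✓), payload 100110.
Concatenate: 011110010011110100110 = 0xF27A6 (21 bits → U+F27A6).

U+F27A6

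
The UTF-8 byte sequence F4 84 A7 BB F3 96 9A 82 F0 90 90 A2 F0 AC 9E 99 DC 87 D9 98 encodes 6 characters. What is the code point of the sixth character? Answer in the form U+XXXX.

Offset 0: leading byte 0xF4 = 11110100 → 4-byte char #1 = F4 84 A7 BB.
Offset 4: leading byte 0xF3 = 11110011 → 4-byte char #2 = F3 96 9A 82.
Offset 8: leading byte 0xF0 = 11110000 → 4-byte char #3 = F0 90 90 A2.
Offset 12: leading byte 0xF0 = 11110000 → 4-byte char #4 = F0 AC 9E 99.
Offset 16: leading byte 0xDC = 11011100 → 2-byte char #5 = DC 87.
Offset 18: leading byte 0xD9 = 11011001 → 2-byte char #6 = D9 98.
Leading byte 0xD9 = 11011001 matches 110xxxxx → 2-byte sequence.
Byte 1: 0xD9 = 11011001, payload 11001 (5 bits).
Byte 2: 0x98 = 10011000 (10xxxxxx ✓), payload 011000.
Concatenate: 11001011000 = 0x658 (11 bits → U+0658).

U+0658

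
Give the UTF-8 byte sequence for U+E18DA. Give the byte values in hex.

F3 A1 A3 9A

U+E18DA = 0xE18DA = 923866 decimal. In range U+10000–U+10FFFF → 4-byte form: 11110xxx 10xxxxxx 10xxxxxx 10xxxxxx.
Binary (21 bits): 011100001100011011010.
Split 3+6+6+6: 011 | 100001 | 100011 | 011010.
Byte 1: 11110011 = 0xF3.
Byte 2: 10100001 = 0xA1.
Byte 3: 10100011 = 0xA3.
Byte 4: 10011010 = 0x9A.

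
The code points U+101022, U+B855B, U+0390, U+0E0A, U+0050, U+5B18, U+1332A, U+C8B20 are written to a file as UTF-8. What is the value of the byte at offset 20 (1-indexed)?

1-indexed offset 20 is 0-indexed offset 19.
U+101022 → 4-byte form F4 81 80 A2 at offsets 0–3.
U+B855B → 4-byte form F2 B8 95 9B at offsets 4–7.
U+0390 → 2-byte form CE 90 at offsets 8–9.
U+0E0A → 3-byte form E0 B8 8A at offsets 10–12.
U+0050 → 1-byte form 50 at offsets 13–13.
U+5B18 → 3-byte form E5 AC 98 at offsets 14–16.
U+1332A → 4-byte form F0 93 8C AA at offsets 17–20.
Offset 19 falls in char 7's range; it's byte 3 of F0 93 8C AA = 0x8C.

0x8C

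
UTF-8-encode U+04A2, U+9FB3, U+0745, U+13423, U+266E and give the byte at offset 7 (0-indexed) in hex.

0xF0

U+04A2 → 2-byte form D2 A2 at offsets 0–1.
U+9FB3 → 3-byte form E9 BE B3 at offsets 2–4.
U+0745 → 2-byte form DD 85 at offsets 5–6.
U+13423 → 4-byte form F0 93 90 A3 at offsets 7–10.
Offset 7 falls in char 4's range; it's byte 1 of F0 93 90 A3 = 0xF0.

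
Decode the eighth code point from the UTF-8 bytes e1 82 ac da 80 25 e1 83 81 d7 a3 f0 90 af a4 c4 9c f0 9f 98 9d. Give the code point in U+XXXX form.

Offset 0: leading byte 0xE1 = 11100001 → 3-byte char #1 = E1 82 AC.
Offset 3: leading byte 0xDA = 11011010 → 2-byte char #2 = DA 80.
Offset 5: leading byte 0x25 = 00100101 → 1-byte char #3 = 25.
Offset 6: leading byte 0xE1 = 11100001 → 3-byte char #4 = E1 83 81.
Offset 9: leading byte 0xD7 = 11010111 → 2-byte char #5 = D7 A3.
Offset 11: leading byte 0xF0 = 11110000 → 4-byte char #6 = F0 90 AF A4.
Offset 15: leading byte 0xC4 = 11000100 → 2-byte char #7 = C4 9C.
Offset 17: leading byte 0xF0 = 11110000 → 4-byte char #8 = F0 9F 98 9D.
Leading byte 0xF0 = 11110000 matches 11110xxx → 4-byte sequence.
Byte 1: 0xF0 = 11110000, payload 000 (3 bits).
Byte 2: 0x9F = 10011111 (10xxxxxx ✓), payload 011111.
Byte 3: 0x98 = 10011000 (10xxxxxx ✓), payload 011000.
Byte 4: 0x9D = 10011101 (10xxxxxx ✓), payload 011101.
Concatenate: 000011111011000011101 = 0x1F61D (21 bits → U+1F61D).

U+1F61D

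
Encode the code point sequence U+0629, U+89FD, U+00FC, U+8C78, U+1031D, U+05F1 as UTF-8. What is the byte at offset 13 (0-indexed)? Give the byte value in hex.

U+0629 → 2-byte form D8 A9 at offsets 0–1.
U+89FD → 3-byte form E8 A7 BD at offsets 2–4.
U+00FC → 2-byte form C3 BC at offsets 5–6.
U+8C78 → 3-byte form E8 B1 B8 at offsets 7–9.
U+1031D → 4-byte form F0 90 8C 9D at offsets 10–13.
Offset 13 falls in char 5's range; it's byte 4 of F0 90 8C 9D = 0x9D.

0x9D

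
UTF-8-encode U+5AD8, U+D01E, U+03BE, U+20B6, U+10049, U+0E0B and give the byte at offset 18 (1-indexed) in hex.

0x8B

1-indexed offset 18 is 0-indexed offset 17.
U+5AD8 → 3-byte form E5 AB 98 at offsets 0–2.
U+D01E → 3-byte form ED 80 9E at offsets 3–5.
U+03BE → 2-byte form CE BE at offsets 6–7.
U+20B6 → 3-byte form E2 82 B6 at offsets 8–10.
U+10049 → 4-byte form F0 90 81 89 at offsets 11–14.
U+0E0B → 3-byte form E0 B8 8B at offsets 15–17.
Offset 17 falls in char 6's range; it's byte 3 of E0 B8 8B = 0x8B.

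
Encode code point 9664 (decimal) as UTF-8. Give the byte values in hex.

E2 97 80

U+25C0 = 0x25C0 = 9664 decimal. In range U+0800–U+FFFF → 3-byte form: 1110xxxx 10xxxxxx 10xxxxxx.
Binary (16 bits): 0010010111000000.
Split 4+6+6: 0010 | 010111 | 000000.
Byte 1: 11100010 = 0xE2.
Byte 2: 10010111 = 0x97.
Byte 3: 10000000 = 0x80.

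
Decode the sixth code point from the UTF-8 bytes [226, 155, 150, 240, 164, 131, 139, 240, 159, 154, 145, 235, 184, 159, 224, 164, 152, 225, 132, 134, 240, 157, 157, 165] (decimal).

Offset 0: leading byte 0xE2 = 11100010 → 3-byte char #1 = E2 9B 96.
Offset 3: leading byte 0xF0 = 11110000 → 4-byte char #2 = F0 A4 83 8B.
Offset 7: leading byte 0xF0 = 11110000 → 4-byte char #3 = F0 9F 9A 91.
Offset 11: leading byte 0xEB = 11101011 → 3-byte char #4 = EB B8 9F.
Offset 14: leading byte 0xE0 = 11100000 → 3-byte char #5 = E0 A4 98.
Offset 17: leading byte 0xE1 = 11100001 → 3-byte char #6 = E1 84 86.
Leading byte 0xE1 = 11100001 matches 1110xxxx → 3-byte sequence.
Byte 1: 0xE1 = 11100001, payload 0001 (4 bits).
Byte 2: 0x84 = 10000100 (10xxxxxx ✓), payload 000100.
Byte 3: 0x86 = 10000110 (10xxxxxx ✓), payload 000110.
Concatenate: 0001000100000110 = 0x1106 (16 bits → U+1106).

U+1106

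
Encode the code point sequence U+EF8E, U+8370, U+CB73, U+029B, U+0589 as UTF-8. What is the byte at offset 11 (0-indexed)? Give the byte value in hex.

U+EF8E → 3-byte form EE BE 8E at offsets 0–2.
U+8370 → 3-byte form E8 8D B0 at offsets 3–5.
U+CB73 → 3-byte form EC AD B3 at offsets 6–8.
U+029B → 2-byte form CA 9B at offsets 9–10.
U+0589 → 2-byte form D6 89 at offsets 11–12.
Offset 11 falls in char 5's range; it's byte 1 of D6 89 = 0xD6.

0xD6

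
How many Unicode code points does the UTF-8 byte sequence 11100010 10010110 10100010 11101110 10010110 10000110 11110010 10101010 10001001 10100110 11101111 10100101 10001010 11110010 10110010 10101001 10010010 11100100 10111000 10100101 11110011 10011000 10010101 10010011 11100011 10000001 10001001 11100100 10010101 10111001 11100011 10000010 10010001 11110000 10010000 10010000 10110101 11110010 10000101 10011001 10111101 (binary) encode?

Byte at offset 0: 0xE2 = 11100010 → 3-byte char (#1). Advance 3.
Byte at offset 3: 0xEE = 11101110 → 3-byte char (#2). Advance 3.
Byte at offset 6: 0xF2 = 11110010 → 4-byte char (#3). Advance 4.
Byte at offset 10: 0xEF = 11101111 → 3-byte char (#4). Advance 3.
Byte at offset 13: 0xF2 = 11110010 → 4-byte char (#5). Advance 4.
Byte at offset 17: 0xE4 = 11100100 → 3-byte char (#6). Advance 3.
Byte at offset 20: 0xF3 = 11110011 → 4-byte char (#7). Advance 4.
Byte at offset 24: 0xE3 = 11100011 → 3-byte char (#8). Advance 3.
Byte at offset 27: 0xE4 = 11100100 → 3-byte char (#9). Advance 3.
Byte at offset 30: 0xE3 = 11100011 → 3-byte char (#10). Advance 3.
Byte at offset 33: 0xF0 = 11110000 → 4-byte char (#11). Advance 4.
Byte at offset 37: 0xF2 = 11110010 → 4-byte char (#12). Advance 4.
Reached end at offset 41 after 12 code points.

12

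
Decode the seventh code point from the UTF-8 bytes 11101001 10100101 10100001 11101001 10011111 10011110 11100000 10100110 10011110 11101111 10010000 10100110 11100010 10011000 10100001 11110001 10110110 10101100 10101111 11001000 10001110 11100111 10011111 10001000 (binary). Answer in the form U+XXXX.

U+020E

Offset 0: leading byte 0xE9 = 11101001 → 3-byte char #1 = E9 A5 A1.
Offset 3: leading byte 0xE9 = 11101001 → 3-byte char #2 = E9 9F 9E.
Offset 6: leading byte 0xE0 = 11100000 → 3-byte char #3 = E0 A6 9E.
Offset 9: leading byte 0xEF = 11101111 → 3-byte char #4 = EF 90 A6.
Offset 12: leading byte 0xE2 = 11100010 → 3-byte char #5 = E2 98 A1.
Offset 15: leading byte 0xF1 = 11110001 → 4-byte char #6 = F1 B6 AC AF.
Offset 19: leading byte 0xC8 = 11001000 → 2-byte char #7 = C8 8E.
Leading byte 0xC8 = 11001000 matches 110xxxxx → 2-byte sequence.
Byte 1: 0xC8 = 11001000, payload 01000 (5 bits).
Byte 2: 0x8E = 10001110 (10xxxxxx ✓), payload 001110.
Concatenate: 01000001110 = 0x20E (11 bits → U+020E).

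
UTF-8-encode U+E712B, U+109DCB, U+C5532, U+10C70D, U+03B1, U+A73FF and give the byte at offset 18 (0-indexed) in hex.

U+E712B → 4-byte form F3 A7 84 AB at offsets 0–3.
U+109DCB → 4-byte form F4 89 B7 8B at offsets 4–7.
U+C5532 → 4-byte form F3 85 94 B2 at offsets 8–11.
U+10C70D → 4-byte form F4 8C 9C 8D at offsets 12–15.
U+03B1 → 2-byte form CE B1 at offsets 16–17.
U+A73FF → 4-byte form F2 A7 8F BF at offsets 18–21.
Offset 18 falls in char 6's range; it's byte 1 of F2 A7 8F BF = 0xF2.

0xF2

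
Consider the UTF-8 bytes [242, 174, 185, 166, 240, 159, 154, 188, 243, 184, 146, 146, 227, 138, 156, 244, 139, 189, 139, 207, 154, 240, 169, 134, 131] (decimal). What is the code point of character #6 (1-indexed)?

Offset 0: leading byte 0xF2 = 11110010 → 4-byte char #1 = F2 AE B9 A6.
Offset 4: leading byte 0xF0 = 11110000 → 4-byte char #2 = F0 9F 9A BC.
Offset 8: leading byte 0xF3 = 11110011 → 4-byte char #3 = F3 B8 92 92.
Offset 12: leading byte 0xE3 = 11100011 → 3-byte char #4 = E3 8A 9C.
Offset 15: leading byte 0xF4 = 11110100 → 4-byte char #5 = F4 8B BD 8B.
Offset 19: leading byte 0xCF = 11001111 → 2-byte char #6 = CF 9A.
Leading byte 0xCF = 11001111 matches 110xxxxx → 2-byte sequence.
Byte 1: 0xCF = 11001111, payload 01111 (5 bits).
Byte 2: 0x9A = 10011010 (10xxxxxx ✓), payload 011010.
Concatenate: 01111011010 = 0x3DA (11 bits → U+03DA).

U+03DA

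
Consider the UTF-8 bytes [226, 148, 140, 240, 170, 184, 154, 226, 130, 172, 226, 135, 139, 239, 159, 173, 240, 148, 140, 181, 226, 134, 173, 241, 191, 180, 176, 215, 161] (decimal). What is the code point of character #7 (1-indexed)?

Offset 0: leading byte 0xE2 = 11100010 → 3-byte char #1 = E2 94 8C.
Offset 3: leading byte 0xF0 = 11110000 → 4-byte char #2 = F0 AA B8 9A.
Offset 7: leading byte 0xE2 = 11100010 → 3-byte char #3 = E2 82 AC.
Offset 10: leading byte 0xE2 = 11100010 → 3-byte char #4 = E2 87 8B.
Offset 13: leading byte 0xEF = 11101111 → 3-byte char #5 = EF 9F AD.
Offset 16: leading byte 0xF0 = 11110000 → 4-byte char #6 = F0 94 8C B5.
Offset 20: leading byte 0xE2 = 11100010 → 3-byte char #7 = E2 86 AD.
Leading byte 0xE2 = 11100010 matches 1110xxxx → 3-byte sequence.
Byte 1: 0xE2 = 11100010, payload 0010 (4 bits).
Byte 2: 0x86 = 10000110 (10xxxxxx ✓), payload 000110.
Byte 3: 0xAD = 10101101 (10xxxxxx ✓), payload 101101.
Concatenate: 0010000110101101 = 0x21AD (16 bits → U+21AD).

U+21AD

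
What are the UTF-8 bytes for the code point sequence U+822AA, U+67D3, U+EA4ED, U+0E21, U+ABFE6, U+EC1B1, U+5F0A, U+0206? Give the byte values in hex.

F2 82 8A AA E6 9F 93 F3 AA 93 AD E0 B8 A1 F2 AB BF A6 F3 AC 86 B1 E5 BC 8A C8 86

U+822AA: 4-byte form → F2 82 8A AA.
U+67D3: 3-byte form → E6 9F 93.
U+EA4ED: 4-byte form → F3 AA 93 AD.
U+0E21: 3-byte form → E0 B8 A1.
U+ABFE6: 4-byte form → F2 AB BF A6.
U+EC1B1: 4-byte form → F3 AC 86 B1.
U+5F0A: 3-byte form → E5 BC 8A.
U+0206: 2-byte form → C8 86.
Concatenated (27 bytes): F2 82 8A AA E6 9F 93 F3 AA 93 AD E0 B8 A1 F2 AB BF A6 F3 AC 86 B1 E5 BC 8A C8 86.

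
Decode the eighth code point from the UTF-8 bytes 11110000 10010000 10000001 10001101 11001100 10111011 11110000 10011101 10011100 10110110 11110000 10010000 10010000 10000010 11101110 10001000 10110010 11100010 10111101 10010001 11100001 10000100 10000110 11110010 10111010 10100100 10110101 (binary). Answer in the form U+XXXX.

Offset 0: leading byte 0xF0 = 11110000 → 4-byte char #1 = F0 90 81 8D.
Offset 4: leading byte 0xCC = 11001100 → 2-byte char #2 = CC BB.
Offset 6: leading byte 0xF0 = 11110000 → 4-byte char #3 = F0 9D 9C B6.
Offset 10: leading byte 0xF0 = 11110000 → 4-byte char #4 = F0 90 90 82.
Offset 14: leading byte 0xEE = 11101110 → 3-byte char #5 = EE 88 B2.
Offset 17: leading byte 0xE2 = 11100010 → 3-byte char #6 = E2 BD 91.
Offset 20: leading byte 0xE1 = 11100001 → 3-byte char #7 = E1 84 86.
Offset 23: leading byte 0xF2 = 11110010 → 4-byte char #8 = F2 BA A4 B5.
Leading byte 0xF2 = 11110010 matches 11110xxx → 4-byte sequence.
Byte 1: 0xF2 = 11110010, payload 010 (3 bits).
Byte 2: 0xBA = 10111010 (10xxxxxx ✓), payload 111010.
Byte 3: 0xA4 = 10100100 (10xxxxxx ✓), payload 100100.
Byte 4: 0xB5 = 10110101 (10xxxxxx ✓), payload 110101.
Concatenate: 010111010100100110101 = 0xBA935 (21 bits → U+BA935).

U+BA935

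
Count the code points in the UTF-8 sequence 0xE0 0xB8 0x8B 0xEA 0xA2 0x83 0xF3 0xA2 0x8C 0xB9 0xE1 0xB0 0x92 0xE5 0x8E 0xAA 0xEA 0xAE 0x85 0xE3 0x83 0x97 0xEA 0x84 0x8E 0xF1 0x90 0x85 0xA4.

9

Byte at offset 0: 0xE0 = 11100000 → 3-byte char (#1). Advance 3.
Byte at offset 3: 0xEA = 11101010 → 3-byte char (#2). Advance 3.
Byte at offset 6: 0xF3 = 11110011 → 4-byte char (#3). Advance 4.
Byte at offset 10: 0xE1 = 11100001 → 3-byte char (#4). Advance 3.
Byte at offset 13: 0xE5 = 11100101 → 3-byte char (#5). Advance 3.
Byte at offset 16: 0xEA = 11101010 → 3-byte char (#6). Advance 3.
Byte at offset 19: 0xE3 = 11100011 → 3-byte char (#7). Advance 3.
Byte at offset 22: 0xEA = 11101010 → 3-byte char (#8). Advance 3.
Byte at offset 25: 0xF1 = 11110001 → 4-byte char (#9). Advance 4.
Reached end at offset 29 after 9 code points.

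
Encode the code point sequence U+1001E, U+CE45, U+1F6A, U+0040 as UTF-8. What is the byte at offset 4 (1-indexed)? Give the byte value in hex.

0x9E

1-indexed offset 4 is 0-indexed offset 3.
U+1001E → 4-byte form F0 90 80 9E at offsets 0–3.
Offset 3 falls in char 1's range; it's byte 4 of F0 90 80 9E = 0x9E.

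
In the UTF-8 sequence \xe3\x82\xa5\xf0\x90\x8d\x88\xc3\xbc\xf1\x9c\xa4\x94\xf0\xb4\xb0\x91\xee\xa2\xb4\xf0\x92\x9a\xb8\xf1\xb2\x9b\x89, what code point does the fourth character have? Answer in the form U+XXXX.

Offset 0: leading byte 0xE3 = 11100011 → 3-byte char #1 = E3 82 A5.
Offset 3: leading byte 0xF0 = 11110000 → 4-byte char #2 = F0 90 8D 88.
Offset 7: leading byte 0xC3 = 11000011 → 2-byte char #3 = C3 BC.
Offset 9: leading byte 0xF1 = 11110001 → 4-byte char #4 = F1 9C A4 94.
Leading byte 0xF1 = 11110001 matches 11110xxx → 4-byte sequence.
Byte 1: 0xF1 = 11110001, payload 001 (3 bits).
Byte 2: 0x9C = 10011100 (10xxxxxx ✓), payload 011100.
Byte 3: 0xA4 = 10100100 (10xxxxxx ✓), payload 100100.
Byte 4: 0x94 = 10010100 (10xxxxxx ✓), payload 010100.
Concatenate: 001011100100100010100 = 0x5C914 (21 bits → U+5C914).

U+5C914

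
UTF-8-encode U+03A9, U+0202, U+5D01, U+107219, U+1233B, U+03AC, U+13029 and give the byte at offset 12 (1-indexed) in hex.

0xF0

1-indexed offset 12 is 0-indexed offset 11.
U+03A9 → 2-byte form CE A9 at offsets 0–1.
U+0202 → 2-byte form C8 82 at offsets 2–3.
U+5D01 → 3-byte form E5 B4 81 at offsets 4–6.
U+107219 → 4-byte form F4 87 88 99 at offsets 7–10.
U+1233B → 4-byte form F0 92 8C BB at offsets 11–14.
Offset 11 falls in char 5's range; it's byte 1 of F0 92 8C BB = 0xF0.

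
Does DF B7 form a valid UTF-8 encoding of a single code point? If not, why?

valid

Leading byte 0xDF = 11011111 → 2-byte form.
Continuation bytes 0xB7=10110111 all match 10xxxxxx.
Decoded value 0x7F7 is ≥ 0x80 (shortest form) and not a surrogate.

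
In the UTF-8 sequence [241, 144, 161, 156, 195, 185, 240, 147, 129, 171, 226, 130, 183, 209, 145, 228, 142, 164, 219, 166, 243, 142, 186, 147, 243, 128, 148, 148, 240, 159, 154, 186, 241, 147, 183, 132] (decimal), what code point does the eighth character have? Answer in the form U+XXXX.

U+CEE93

Offset 0: leading byte 0xF1 = 11110001 → 4-byte char #1 = F1 90 A1 9C.
Offset 4: leading byte 0xC3 = 11000011 → 2-byte char #2 = C3 B9.
Offset 6: leading byte 0xF0 = 11110000 → 4-byte char #3 = F0 93 81 AB.
Offset 10: leading byte 0xE2 = 11100010 → 3-byte char #4 = E2 82 B7.
Offset 13: leading byte 0xD1 = 11010001 → 2-byte char #5 = D1 91.
Offset 15: leading byte 0xE4 = 11100100 → 3-byte char #6 = E4 8E A4.
Offset 18: leading byte 0xDB = 11011011 → 2-byte char #7 = DB A6.
Offset 20: leading byte 0xF3 = 11110011 → 4-byte char #8 = F3 8E BA 93.
Leading byte 0xF3 = 11110011 matches 11110xxx → 4-byte sequence.
Byte 1: 0xF3 = 11110011, payload 011 (3 bits).
Byte 2: 0x8E = 10001110 (10xxxxxx ✓), payload 001110.
Byte 3: 0xBA = 10111010 (10xxxxxx ✓), payload 111010.
Byte 4: 0x93 = 10010011 (10xxxxxx ✓), payload 010011.
Concatenate: 011001110111010010011 = 0xCEE93 (21 bits → U+CEE93).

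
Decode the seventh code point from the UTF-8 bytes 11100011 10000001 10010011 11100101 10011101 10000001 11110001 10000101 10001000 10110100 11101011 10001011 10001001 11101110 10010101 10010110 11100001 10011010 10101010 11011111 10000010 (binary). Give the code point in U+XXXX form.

U+07C2

Offset 0: leading byte 0xE3 = 11100011 → 3-byte char #1 = E3 81 93.
Offset 3: leading byte 0xE5 = 11100101 → 3-byte char #2 = E5 9D 81.
Offset 6: leading byte 0xF1 = 11110001 → 4-byte char #3 = F1 85 88 B4.
Offset 10: leading byte 0xEB = 11101011 → 3-byte char #4 = EB 8B 89.
Offset 13: leading byte 0xEE = 11101110 → 3-byte char #5 = EE 95 96.
Offset 16: leading byte 0xE1 = 11100001 → 3-byte char #6 = E1 9A AA.
Offset 19: leading byte 0xDF = 11011111 → 2-byte char #7 = DF 82.
Leading byte 0xDF = 11011111 matches 110xxxxx → 2-byte sequence.
Byte 1: 0xDF = 11011111, payload 11111 (5 bits).
Byte 2: 0x82 = 10000010 (10xxxxxx ✓), payload 000010.
Concatenate: 11111000010 = 0x7C2 (11 bits → U+07C2).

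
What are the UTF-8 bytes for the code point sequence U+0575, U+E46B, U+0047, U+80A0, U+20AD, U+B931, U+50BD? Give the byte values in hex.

D5 B5 EE 91 AB 47 E8 82 A0 E2 82 AD EB A4 B1 E5 82 BD

U+0575: 2-byte form → D5 B5.
U+E46B: 3-byte form → EE 91 AB.
U+0047: 1-byte form → 47.
U+80A0: 3-byte form → E8 82 A0.
U+20AD: 3-byte form → E2 82 AD.
U+B931: 3-byte form → EB A4 B1.
U+50BD: 3-byte form → E5 82 BD.
Concatenated (18 bytes): D5 B5 EE 91 AB 47 E8 82 A0 E2 82 AD EB A4 B1 E5 82 BD.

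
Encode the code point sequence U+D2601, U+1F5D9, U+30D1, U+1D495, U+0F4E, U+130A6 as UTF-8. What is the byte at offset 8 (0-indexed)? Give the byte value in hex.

0xE3

U+D2601 → 4-byte form F3 92 98 81 at offsets 0–3.
U+1F5D9 → 4-byte form F0 9F 97 99 at offsets 4–7.
U+30D1 → 3-byte form E3 83 91 at offsets 8–10.
Offset 8 falls in char 3's range; it's byte 1 of E3 83 91 = 0xE3.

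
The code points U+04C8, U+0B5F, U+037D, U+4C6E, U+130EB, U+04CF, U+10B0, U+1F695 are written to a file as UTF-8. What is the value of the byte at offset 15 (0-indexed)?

U+04C8 → 2-byte form D3 88 at offsets 0–1.
U+0B5F → 3-byte form E0 AD 9F at offsets 2–4.
U+037D → 2-byte form CD BD at offsets 5–6.
U+4C6E → 3-byte form E4 B1 AE at offsets 7–9.
U+130EB → 4-byte form F0 93 83 AB at offsets 10–13.
U+04CF → 2-byte form D3 8F at offsets 14–15.
Offset 15 falls in char 6's range; it's byte 2 of D3 8F = 0x8F.

0x8F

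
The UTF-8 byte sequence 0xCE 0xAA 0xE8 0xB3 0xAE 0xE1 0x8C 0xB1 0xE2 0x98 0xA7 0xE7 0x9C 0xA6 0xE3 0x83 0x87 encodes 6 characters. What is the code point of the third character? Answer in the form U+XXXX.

U+1331

Offset 0: leading byte 0xCE = 11001110 → 2-byte char #1 = CE AA.
Offset 2: leading byte 0xE8 = 11101000 → 3-byte char #2 = E8 B3 AE.
Offset 5: leading byte 0xE1 = 11100001 → 3-byte char #3 = E1 8C B1.
Leading byte 0xE1 = 11100001 matches 1110xxxx → 3-byte sequence.
Byte 1: 0xE1 = 11100001, payload 0001 (4 bits).
Byte 2: 0x8C = 10001100 (10xxxxxx ✓), payload 001100.
Byte 3: 0xB1 = 10110001 (10xxxxxx ✓), payload 110001.
Concatenate: 0001001100110001 = 0x1331 (16 bits → U+1331).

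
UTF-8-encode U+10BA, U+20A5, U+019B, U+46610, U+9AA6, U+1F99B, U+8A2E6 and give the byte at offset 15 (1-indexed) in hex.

1-indexed offset 15 is 0-indexed offset 14.
U+10BA → 3-byte form E1 82 BA at offsets 0–2.
U+20A5 → 3-byte form E2 82 A5 at offsets 3–5.
U+019B → 2-byte form C6 9B at offsets 6–7.
U+46610 → 4-byte form F1 86 98 90 at offsets 8–11.
U+9AA6 → 3-byte form E9 AA A6 at offsets 12–14.
Offset 14 falls in char 5's range; it's byte 3 of E9 AA A6 = 0xA6.

0xA6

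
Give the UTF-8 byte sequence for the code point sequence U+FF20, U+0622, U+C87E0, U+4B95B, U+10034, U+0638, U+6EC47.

EF BC A0 D8 A2 F3 88 9F A0 F1 8B A5 9B F0 90 80 B4 D8 B8 F1 AE B1 87

U+FF20: 3-byte form → EF BC A0.
U+0622: 2-byte form → D8 A2.
U+C87E0: 4-byte form → F3 88 9F A0.
U+4B95B: 4-byte form → F1 8B A5 9B.
U+10034: 4-byte form → F0 90 80 B4.
U+0638: 2-byte form → D8 B8.
U+6EC47: 4-byte form → F1 AE B1 87.
Concatenated (23 bytes): EF BC A0 D8 A2 F3 88 9F A0 F1 8B A5 9B F0 90 80 B4 D8 B8 F1 AE B1 87.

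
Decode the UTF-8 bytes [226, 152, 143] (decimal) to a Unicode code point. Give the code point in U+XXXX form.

U+260F

Leading byte 0xE2 = 11100010 matches 1110xxxx → 3-byte sequence.
Byte 1: 0xE2 = 11100010, payload 0010 (4 bits).
Byte 2: 0x98 = 10011000 (10xxxxxx ✓), payload 011000.
Byte 3: 0x8F = 10001111 (10xxxxxx ✓), payload 001111.
Concatenate: 0010011000001111 = 0x260F (16 bits → U+260F).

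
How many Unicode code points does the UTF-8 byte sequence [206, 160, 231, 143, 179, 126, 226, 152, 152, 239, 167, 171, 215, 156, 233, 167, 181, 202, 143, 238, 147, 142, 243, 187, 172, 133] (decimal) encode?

Byte at offset 0: 0xCE = 11001110 → 2-byte char (#1). Advance 2.
Byte at offset 2: 0xE7 = 11100111 → 3-byte char (#2). Advance 3.
Byte at offset 5: 0x7E = 01111110 → 1-byte char (#3). Advance 1.
Byte at offset 6: 0xE2 = 11100010 → 3-byte char (#4). Advance 3.
Byte at offset 9: 0xEF = 11101111 → 3-byte char (#5). Advance 3.
Byte at offset 12: 0xD7 = 11010111 → 2-byte char (#6). Advance 2.
Byte at offset 14: 0xE9 = 11101001 → 3-byte char (#7). Advance 3.
Byte at offset 17: 0xCA = 11001010 → 2-byte char (#8). Advance 2.
Byte at offset 19: 0xEE = 11101110 → 3-byte char (#9). Advance 3.
Byte at offset 22: 0xF3 = 11110011 → 4-byte char (#10). Advance 4.
Reached end at offset 26 after 10 code points.

10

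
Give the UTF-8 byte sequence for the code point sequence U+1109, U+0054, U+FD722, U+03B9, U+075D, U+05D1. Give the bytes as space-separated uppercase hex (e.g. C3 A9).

E1 84 89 54 F3 BD 9C A2 CE B9 DD 9D D7 91

U+1109: 3-byte form → E1 84 89.
U+0054: 1-byte form → 54.
U+FD722: 4-byte form → F3 BD 9C A2.
U+03B9: 2-byte form → CE B9.
U+075D: 2-byte form → DD 9D.
U+05D1: 2-byte form → D7 91.
Concatenated (14 bytes): E1 84 89 54 F3 BD 9C A2 CE B9 DD 9D D7 91.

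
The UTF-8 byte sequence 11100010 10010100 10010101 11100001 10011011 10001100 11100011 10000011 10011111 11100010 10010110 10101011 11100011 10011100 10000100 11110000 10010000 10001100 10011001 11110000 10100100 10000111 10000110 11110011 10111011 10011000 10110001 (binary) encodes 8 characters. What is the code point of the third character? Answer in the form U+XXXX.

Offset 0: leading byte 0xE2 = 11100010 → 3-byte char #1 = E2 94 95.
Offset 3: leading byte 0xE1 = 11100001 → 3-byte char #2 = E1 9B 8C.
Offset 6: leading byte 0xE3 = 11100011 → 3-byte char #3 = E3 83 9F.
Leading byte 0xE3 = 11100011 matches 1110xxxx → 3-byte sequence.
Byte 1: 0xE3 = 11100011, payload 0011 (4 bits).
Byte 2: 0x83 = 10000011 (10xxxxxx ✓), payload 000011.
Byte 3: 0x9F = 10011111 (10xxxxxx ✓), payload 011111.
Concatenate: 0011000011011111 = 0x30DF (16 bits → U+30DF).

U+30DF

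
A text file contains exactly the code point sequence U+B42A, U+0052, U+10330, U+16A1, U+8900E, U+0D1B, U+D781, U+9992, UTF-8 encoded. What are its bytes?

EB 90 AA 52 F0 90 8C B0 E1 9A A1 F2 89 80 8E E0 B4 9B ED 9E 81 E9 A6 92

U+B42A: 3-byte form → EB 90 AA.
U+0052: 1-byte form → 52.
U+10330: 4-byte form → F0 90 8C B0.
U+16A1: 3-byte form → E1 9A A1.
U+8900E: 4-byte form → F2 89 80 8E.
U+0D1B: 3-byte form → E0 B4 9B.
U+D781: 3-byte form → ED 9E 81.
U+9992: 3-byte form → E9 A6 92.
Concatenated (24 bytes): EB 90 AA 52 F0 90 8C B0 E1 9A A1 F2 89 80 8E E0 B4 9B ED 9E 81 E9 A6 92.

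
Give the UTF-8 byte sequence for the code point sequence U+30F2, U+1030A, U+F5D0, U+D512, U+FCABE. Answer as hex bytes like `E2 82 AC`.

U+30F2: 3-byte form → E3 83 B2.
U+1030A: 4-byte form → F0 90 8C 8A.
U+F5D0: 3-byte form → EF 97 90.
U+D512: 3-byte form → ED 94 92.
U+FCABE: 4-byte form → F3 BC AA BE.
Concatenated (17 bytes): E3 83 B2 F0 90 8C 8A EF 97 90 ED 94 92 F3 BC AA BE.

E3 83 B2 F0 90 8C 8A EF 97 90 ED 94 92 F3 BC AA BE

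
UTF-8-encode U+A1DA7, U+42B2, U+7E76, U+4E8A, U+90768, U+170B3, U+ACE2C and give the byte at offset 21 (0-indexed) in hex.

U+A1DA7 → 4-byte form F2 A1 B6 A7 at offsets 0–3.
U+42B2 → 3-byte form E4 8A B2 at offsets 4–6.
U+7E76 → 3-byte form E7 B9 B6 at offsets 7–9.
U+4E8A → 3-byte form E4 BA 8A at offsets 10–12.
U+90768 → 4-byte form F2 90 9D A8 at offsets 13–16.
U+170B3 → 4-byte form F0 97 82 B3 at offsets 17–20.
U+ACE2C → 4-byte form F2 AC B8 AC at offsets 21–24.
Offset 21 falls in char 7's range; it's byte 1 of F2 AC B8 AC = 0xF2.

0xF2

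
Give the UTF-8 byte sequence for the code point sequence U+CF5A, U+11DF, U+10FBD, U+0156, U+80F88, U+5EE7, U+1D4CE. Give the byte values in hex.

EC BD 9A E1 87 9F F0 90 BE BD C5 96 F2 80 BE 88 E5 BB A7 F0 9D 93 8E

U+CF5A: 3-byte form → EC BD 9A.
U+11DF: 3-byte form → E1 87 9F.
U+10FBD: 4-byte form → F0 90 BE BD.
U+0156: 2-byte form → C5 96.
U+80F88: 4-byte form → F2 80 BE 88.
U+5EE7: 3-byte form → E5 BB A7.
U+1D4CE: 4-byte form → F0 9D 93 8E.
Concatenated (23 bytes): EC BD 9A E1 87 9F F0 90 BE BD C5 96 F2 80 BE 88 E5 BB A7 F0 9D 93 8E.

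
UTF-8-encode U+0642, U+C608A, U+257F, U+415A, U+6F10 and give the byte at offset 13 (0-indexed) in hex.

0xBC

U+0642 → 2-byte form D9 82 at offsets 0–1.
U+C608A → 4-byte form F3 86 82 8A at offsets 2–5.
U+257F → 3-byte form E2 95 BF at offsets 6–8.
U+415A → 3-byte form E4 85 9A at offsets 9–11.
U+6F10 → 3-byte form E6 BC 90 at offsets 12–14.
Offset 13 falls in char 5's range; it's byte 2 of E6 BC 90 = 0xBC.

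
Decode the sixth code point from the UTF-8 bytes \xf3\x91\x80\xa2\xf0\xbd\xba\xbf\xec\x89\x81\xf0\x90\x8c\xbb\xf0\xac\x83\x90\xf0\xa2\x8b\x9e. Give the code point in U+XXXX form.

Offset 0: leading byte 0xF3 = 11110011 → 4-byte char #1 = F3 91 80 A2.
Offset 4: leading byte 0xF0 = 11110000 → 4-byte char #2 = F0 BD BA BF.
Offset 8: leading byte 0xEC = 11101100 → 3-byte char #3 = EC 89 81.
Offset 11: leading byte 0xF0 = 11110000 → 4-byte char #4 = F0 90 8C BB.
Offset 15: leading byte 0xF0 = 11110000 → 4-byte char #5 = F0 AC 83 90.
Offset 19: leading byte 0xF0 = 11110000 → 4-byte char #6 = F0 A2 8B 9E.
Leading byte 0xF0 = 11110000 matches 11110xxx → 4-byte sequence.
Byte 1: 0xF0 = 11110000, payload 000 (3 bits).
Byte 2: 0xA2 = 10100010 (10xxxxxx ✓), payload 100010.
Byte 3: 0x8B = 10001011 (10xxxxxx ✓), payload 001011.
Byte 4: 0x9E = 10011110 (10xxxxxx ✓), payload 011110.
Concatenate: 000100010001011011110 = 0x222DE (21 bits → U+222DE).

U+222DE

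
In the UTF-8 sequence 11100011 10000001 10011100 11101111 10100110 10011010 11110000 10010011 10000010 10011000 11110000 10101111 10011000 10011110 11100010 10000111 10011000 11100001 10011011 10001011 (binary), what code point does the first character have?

Offset 0: leading byte 0xE3 = 11100011 → 3-byte char #1 = E3 81 9C.
Leading byte 0xE3 = 11100011 matches 1110xxxx → 3-byte sequence.
Byte 1: 0xE3 = 11100011, payload 0011 (4 bits).
Byte 2: 0x81 = 10000001 (10xxxxxx ✓), payload 000001.
Byte 3: 0x9C = 10011100 (10xxxxxx ✓), payload 011100.
Concatenate: 0011000001011100 = 0x305C (16 bits → U+305C).

U+305C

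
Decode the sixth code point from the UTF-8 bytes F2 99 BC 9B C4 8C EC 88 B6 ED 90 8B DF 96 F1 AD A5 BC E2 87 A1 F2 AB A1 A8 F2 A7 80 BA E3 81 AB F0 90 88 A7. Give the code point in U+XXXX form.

Offset 0: leading byte 0xF2 = 11110010 → 4-byte char #1 = F2 99 BC 9B.
Offset 4: leading byte 0xC4 = 11000100 → 2-byte char #2 = C4 8C.
Offset 6: leading byte 0xEC = 11101100 → 3-byte char #3 = EC 88 B6.
Offset 9: leading byte 0xED = 11101101 → 3-byte char #4 = ED 90 8B.
Offset 12: leading byte 0xDF = 11011111 → 2-byte char #5 = DF 96.
Offset 14: leading byte 0xF1 = 11110001 → 4-byte char #6 = F1 AD A5 BC.
Leading byte 0xF1 = 11110001 matches 11110xxx → 4-byte sequence.
Byte 1: 0xF1 = 11110001, payload 001 (3 bits).
Byte 2: 0xAD = 10101101 (10xxxxxx ✓), payload 101101.
Byte 3: 0xA5 = 10100101 (10xxxxxx ✓), payload 100101.
Byte 4: 0xBC = 10111100 (10xxxxxx ✓), payload 111100.
Concatenate: 001101101100101111100 = 0x6D97C (21 bits → U+6D97C).

U+6D97C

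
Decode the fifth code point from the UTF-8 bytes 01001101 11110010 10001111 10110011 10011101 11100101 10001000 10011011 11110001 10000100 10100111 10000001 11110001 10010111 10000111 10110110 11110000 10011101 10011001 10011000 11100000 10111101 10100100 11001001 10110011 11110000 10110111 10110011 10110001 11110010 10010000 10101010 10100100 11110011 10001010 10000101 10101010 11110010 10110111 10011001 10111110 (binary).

Offset 0: leading byte 0x4D = 01001101 → 1-byte char #1 = 4D.
Offset 1: leading byte 0xF2 = 11110010 → 4-byte char #2 = F2 8F B3 9D.
Offset 5: leading byte 0xE5 = 11100101 → 3-byte char #3 = E5 88 9B.
Offset 8: leading byte 0xF1 = 11110001 → 4-byte char #4 = F1 84 A7 81.
Offset 12: leading byte 0xF1 = 11110001 → 4-byte char #5 = F1 97 87 B6.
Leading byte 0xF1 = 11110001 matches 11110xxx → 4-byte sequence.
Byte 1: 0xF1 = 11110001, payload 001 (3 bits).
Byte 2: 0x97 = 10010111 (10xxxxxx ✓), payload 010111.
Byte 3: 0x87 = 10000111 (10xxxxxx ✓), payload 000111.
Byte 4: 0xB6 = 10110110 (10xxxxxx ✓), payload 110110.
Concatenate: 001010111000111110110 = 0x571F6 (21 bits → U+571F6).

U+571F6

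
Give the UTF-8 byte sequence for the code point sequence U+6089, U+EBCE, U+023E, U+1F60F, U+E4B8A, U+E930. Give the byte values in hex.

E6 82 89 EE AF 8E C8 BE F0 9F 98 8F F3 A4 AE 8A EE A4 B0

U+6089: 3-byte form → E6 82 89.
U+EBCE: 3-byte form → EE AF 8E.
U+023E: 2-byte form → C8 BE.
U+1F60F: 4-byte form → F0 9F 98 8F.
U+E4B8A: 4-byte form → F3 A4 AE 8A.
U+E930: 3-byte form → EE A4 B0.
Concatenated (19 bytes): E6 82 89 EE AF 8E C8 BE F0 9F 98 8F F3 A4 AE 8A EE A4 B0.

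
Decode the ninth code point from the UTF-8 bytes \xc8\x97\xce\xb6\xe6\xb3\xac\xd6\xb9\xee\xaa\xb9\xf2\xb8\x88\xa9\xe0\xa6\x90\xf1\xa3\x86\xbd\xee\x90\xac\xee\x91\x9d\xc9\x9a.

U+E42C

Offset 0: leading byte 0xC8 = 11001000 → 2-byte char #1 = C8 97.
Offset 2: leading byte 0xCE = 11001110 → 2-byte char #2 = CE B6.
Offset 4: leading byte 0xE6 = 11100110 → 3-byte char #3 = E6 B3 AC.
Offset 7: leading byte 0xD6 = 11010110 → 2-byte char #4 = D6 B9.
Offset 9: leading byte 0xEE = 11101110 → 3-byte char #5 = EE AA B9.
Offset 12: leading byte 0xF2 = 11110010 → 4-byte char #6 = F2 B8 88 A9.
Offset 16: leading byte 0xE0 = 11100000 → 3-byte char #7 = E0 A6 90.
Offset 19: leading byte 0xF1 = 11110001 → 4-byte char #8 = F1 A3 86 BD.
Offset 23: leading byte 0xEE = 11101110 → 3-byte char #9 = EE 90 AC.
Leading byte 0xEE = 11101110 matches 1110xxxx → 3-byte sequence.
Byte 1: 0xEE = 11101110, payload 1110 (4 bits).
Byte 2: 0x90 = 10010000 (10xxxxxx ✓), payload 010000.
Byte 3: 0xAC = 10101100 (10xxxxxx ✓), payload 101100.
Concatenate: 1110010000101100 = 0xE42C (16 bits → U+E42C).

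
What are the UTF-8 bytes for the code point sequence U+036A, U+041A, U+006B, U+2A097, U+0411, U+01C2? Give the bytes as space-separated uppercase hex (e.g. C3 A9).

U+036A: 2-byte form → CD AA.
U+041A: 2-byte form → D0 9A.
U+006B: 1-byte form → 6B.
U+2A097: 4-byte form → F0 AA 82 97.
U+0411: 2-byte form → D0 91.
U+01C2: 2-byte form → C7 82.
Concatenated (13 bytes): CD AA D0 9A 6B F0 AA 82 97 D0 91 C7 82.

CD AA D0 9A 6B F0 AA 82 97 D0 91 C7 82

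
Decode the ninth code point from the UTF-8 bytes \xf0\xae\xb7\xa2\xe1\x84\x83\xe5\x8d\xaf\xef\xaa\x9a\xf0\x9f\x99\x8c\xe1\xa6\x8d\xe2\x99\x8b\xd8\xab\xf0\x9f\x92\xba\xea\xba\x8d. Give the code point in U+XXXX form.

U+1F4BA

Offset 0: leading byte 0xF0 = 11110000 → 4-byte char #1 = F0 AE B7 A2.
Offset 4: leading byte 0xE1 = 11100001 → 3-byte char #2 = E1 84 83.
Offset 7: leading byte 0xE5 = 11100101 → 3-byte char #3 = E5 8D AF.
Offset 10: leading byte 0xEF = 11101111 → 3-byte char #4 = EF AA 9A.
Offset 13: leading byte 0xF0 = 11110000 → 4-byte char #5 = F0 9F 99 8C.
Offset 17: leading byte 0xE1 = 11100001 → 3-byte char #6 = E1 A6 8D.
Offset 20: leading byte 0xE2 = 11100010 → 3-byte char #7 = E2 99 8B.
Offset 23: leading byte 0xD8 = 11011000 → 2-byte char #8 = D8 AB.
Offset 25: leading byte 0xF0 = 11110000 → 4-byte char #9 = F0 9F 92 BA.
Leading byte 0xF0 = 11110000 matches 11110xxx → 4-byte sequence.
Byte 1: 0xF0 = 11110000, payload 000 (3 bits).
Byte 2: 0x9F = 10011111 (10xxxxxx ✓), payload 011111.
Byte 3: 0x92 = 10010010 (10xxxxxx ✓), payload 010010.
Byte 4: 0xBA = 10111010 (10xxxxxx ✓), payload 111010.
Concatenate: 000011111010010111010 = 0x1F4BA (21 bits → U+1F4BA).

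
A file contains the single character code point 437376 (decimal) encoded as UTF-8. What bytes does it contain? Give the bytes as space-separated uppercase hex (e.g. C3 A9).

U+6AC80 = 0x6AC80 = 437376 decimal. In range U+10000–U+10FFFF → 4-byte form: 11110xxx 10xxxxxx 10xxxxxx 10xxxxxx.
Binary (21 bits): 001101010110010000000.
Split 3+6+6+6: 001 | 101010 | 110010 | 000000.
Byte 1: 11110001 = 0xF1.
Byte 2: 10101010 = 0xAA.
Byte 3: 10110010 = 0xB2.
Byte 4: 10000000 = 0x80.

F1 AA B2 80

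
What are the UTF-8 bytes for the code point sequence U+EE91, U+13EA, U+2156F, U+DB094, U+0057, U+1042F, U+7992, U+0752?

EE BA 91 E1 8F AA F0 A1 95 AF F3 9B 82 94 57 F0 90 90 AF E7 A6 92 DD 92

U+EE91: 3-byte form → EE BA 91.
U+13EA: 3-byte form → E1 8F AA.
U+2156F: 4-byte form → F0 A1 95 AF.
U+DB094: 4-byte form → F3 9B 82 94.
U+0057: 1-byte form → 57.
U+1042F: 4-byte form → F0 90 90 AF.
U+7992: 3-byte form → E7 A6 92.
U+0752: 2-byte form → DD 92.
Concatenated (24 bytes): EE BA 91 E1 8F AA F0 A1 95 AF F3 9B 82 94 57 F0 90 90 AF E7 A6 92 DD 92.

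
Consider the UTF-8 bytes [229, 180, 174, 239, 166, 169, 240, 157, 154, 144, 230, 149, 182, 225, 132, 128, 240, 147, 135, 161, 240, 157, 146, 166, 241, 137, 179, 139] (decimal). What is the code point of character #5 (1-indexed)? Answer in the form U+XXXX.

Offset 0: leading byte 0xE5 = 11100101 → 3-byte char #1 = E5 B4 AE.
Offset 3: leading byte 0xEF = 11101111 → 3-byte char #2 = EF A6 A9.
Offset 6: leading byte 0xF0 = 11110000 → 4-byte char #3 = F0 9D 9A 90.
Offset 10: leading byte 0xE6 = 11100110 → 3-byte char #4 = E6 95 B6.
Offset 13: leading byte 0xE1 = 11100001 → 3-byte char #5 = E1 84 80.
Leading byte 0xE1 = 11100001 matches 1110xxxx → 3-byte sequence.
Byte 1: 0xE1 = 11100001, payload 0001 (4 bits).
Byte 2: 0x84 = 10000100 (10xxxxxx ✓), payload 000100.
Byte 3: 0x80 = 10000000 (10xxxxxx ✓), payload 000000.
Concatenate: 0001000100000000 = 0x1100 (16 bits → U+1100).

U+1100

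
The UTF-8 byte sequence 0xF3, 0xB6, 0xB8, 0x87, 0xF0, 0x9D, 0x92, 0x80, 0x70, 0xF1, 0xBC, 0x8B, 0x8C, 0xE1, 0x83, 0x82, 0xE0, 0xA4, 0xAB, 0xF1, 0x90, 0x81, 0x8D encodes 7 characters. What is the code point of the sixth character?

Offset 0: leading byte 0xF3 = 11110011 → 4-byte char #1 = F3 B6 B8 87.
Offset 4: leading byte 0xF0 = 11110000 → 4-byte char #2 = F0 9D 92 80.
Offset 8: leading byte 0x70 = 01110000 → 1-byte char #3 = 70.
Offset 9: leading byte 0xF1 = 11110001 → 4-byte char #4 = F1 BC 8B 8C.
Offset 13: leading byte 0xE1 = 11100001 → 3-byte char #5 = E1 83 82.
Offset 16: leading byte 0xE0 = 11100000 → 3-byte char #6 = E0 A4 AB.
Leading byte 0xE0 = 11100000 matches 1110xxxx → 3-byte sequence.
Byte 1: 0xE0 = 11100000, payload 0000 (4 bits).
Byte 2: 0xA4 = 10100100 (10xxxxxx ✓), payload 100100.
Byte 3: 0xAB = 10101011 (10xxxxxx ✓), payload 101011.
Concatenate: 0000100100101011 = 0x92B (16 bits → U+092B).

U+092B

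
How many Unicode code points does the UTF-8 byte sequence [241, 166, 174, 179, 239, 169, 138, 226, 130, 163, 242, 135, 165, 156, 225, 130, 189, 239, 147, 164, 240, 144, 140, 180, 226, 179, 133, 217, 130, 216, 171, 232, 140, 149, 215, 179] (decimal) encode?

12

Byte at offset 0: 0xF1 = 11110001 → 4-byte char (#1). Advance 4.
Byte at offset 4: 0xEF = 11101111 → 3-byte char (#2). Advance 3.
Byte at offset 7: 0xE2 = 11100010 → 3-byte char (#3). Advance 3.
Byte at offset 10: 0xF2 = 11110010 → 4-byte char (#4). Advance 4.
Byte at offset 14: 0xE1 = 11100001 → 3-byte char (#5). Advance 3.
Byte at offset 17: 0xEF = 11101111 → 3-byte char (#6). Advance 3.
Byte at offset 20: 0xF0 = 11110000 → 4-byte char (#7). Advance 4.
Byte at offset 24: 0xE2 = 11100010 → 3-byte char (#8). Advance 3.
Byte at offset 27: 0xD9 = 11011001 → 2-byte char (#9). Advance 2.
Byte at offset 29: 0xD8 = 11011000 → 2-byte char (#10). Advance 2.
Byte at offset 31: 0xE8 = 11101000 → 3-byte char (#11). Advance 3.
Byte at offset 34: 0xD7 = 11010111 → 2-byte char (#12). Advance 2.
Reached end at offset 36 after 12 code points.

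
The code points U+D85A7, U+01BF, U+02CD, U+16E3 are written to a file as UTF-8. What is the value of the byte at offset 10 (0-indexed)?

U+D85A7 → 4-byte form F3 98 96 A7 at offsets 0–3.
U+01BF → 2-byte form C6 BF at offsets 4–5.
U+02CD → 2-byte form CB 8D at offsets 6–7.
U+16E3 → 3-byte form E1 9B A3 at offsets 8–10.
Offset 10 falls in char 4's range; it's byte 3 of E1 9B A3 = 0xA3.

0xA3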